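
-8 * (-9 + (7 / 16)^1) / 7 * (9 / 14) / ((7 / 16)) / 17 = 4932 / 5831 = 0.85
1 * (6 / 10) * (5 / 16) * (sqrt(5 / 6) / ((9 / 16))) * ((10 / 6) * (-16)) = -40 * sqrt(30) / 27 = -8.11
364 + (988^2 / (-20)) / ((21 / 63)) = -730288 / 5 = -146057.60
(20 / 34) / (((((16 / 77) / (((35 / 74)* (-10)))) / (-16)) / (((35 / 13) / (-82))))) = -2358125 / 335257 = -7.03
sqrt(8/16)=sqrt(2)/2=0.71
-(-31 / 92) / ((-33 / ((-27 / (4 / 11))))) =279 / 368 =0.76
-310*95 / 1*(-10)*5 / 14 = 736250 / 7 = 105178.57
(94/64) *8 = 47/4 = 11.75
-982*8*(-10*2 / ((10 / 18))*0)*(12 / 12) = 0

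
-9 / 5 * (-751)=6759 / 5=1351.80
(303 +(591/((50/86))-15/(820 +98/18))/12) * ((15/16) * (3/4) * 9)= 11665159677/4754560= 2453.47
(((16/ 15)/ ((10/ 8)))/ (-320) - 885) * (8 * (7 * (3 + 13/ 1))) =-297360896/ 375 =-792962.39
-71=-71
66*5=330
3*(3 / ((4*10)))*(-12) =-27 / 10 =-2.70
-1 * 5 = -5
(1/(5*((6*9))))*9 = 1/30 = 0.03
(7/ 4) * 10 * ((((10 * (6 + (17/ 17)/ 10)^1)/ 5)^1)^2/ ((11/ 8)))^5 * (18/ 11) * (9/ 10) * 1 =6626761620076207059222528/ 17300400390625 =383040939541.91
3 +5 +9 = 17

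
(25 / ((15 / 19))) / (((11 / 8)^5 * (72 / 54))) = 778240 / 161051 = 4.83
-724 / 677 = -1.07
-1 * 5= -5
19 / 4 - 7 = -9 / 4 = -2.25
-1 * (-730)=730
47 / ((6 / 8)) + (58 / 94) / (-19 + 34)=44209 / 705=62.71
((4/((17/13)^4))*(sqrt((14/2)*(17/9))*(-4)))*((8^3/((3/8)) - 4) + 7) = -27223.37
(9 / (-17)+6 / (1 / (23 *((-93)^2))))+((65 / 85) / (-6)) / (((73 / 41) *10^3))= 1193561.47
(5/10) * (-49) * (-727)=35623/2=17811.50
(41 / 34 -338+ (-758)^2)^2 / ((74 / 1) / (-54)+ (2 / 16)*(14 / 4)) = -3166691576197500 / 8959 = -353464848331.01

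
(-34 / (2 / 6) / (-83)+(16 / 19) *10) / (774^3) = 7609 / 365615483724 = 0.00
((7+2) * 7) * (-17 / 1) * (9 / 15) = -3213 / 5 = -642.60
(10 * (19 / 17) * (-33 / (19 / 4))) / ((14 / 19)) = -12540 / 119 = -105.38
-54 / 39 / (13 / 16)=-288 / 169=-1.70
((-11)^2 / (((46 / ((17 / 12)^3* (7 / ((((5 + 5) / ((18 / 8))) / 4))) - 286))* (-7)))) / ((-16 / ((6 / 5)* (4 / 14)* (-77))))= 685104299 / 4121600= 166.22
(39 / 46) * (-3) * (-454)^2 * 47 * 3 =-73919470.70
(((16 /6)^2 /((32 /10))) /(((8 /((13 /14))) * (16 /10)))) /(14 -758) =-325 /1499904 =-0.00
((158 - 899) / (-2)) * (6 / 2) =2223 / 2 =1111.50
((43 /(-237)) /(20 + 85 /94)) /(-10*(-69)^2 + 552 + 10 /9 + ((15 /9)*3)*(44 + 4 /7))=14147 /76337949640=0.00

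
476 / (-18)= -238 / 9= -26.44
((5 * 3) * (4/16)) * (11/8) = 165/32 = 5.16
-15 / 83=-0.18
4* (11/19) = 2.32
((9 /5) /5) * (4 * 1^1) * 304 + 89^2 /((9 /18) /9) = 3575394 /25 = 143015.76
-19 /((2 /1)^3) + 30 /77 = -1223 /616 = -1.99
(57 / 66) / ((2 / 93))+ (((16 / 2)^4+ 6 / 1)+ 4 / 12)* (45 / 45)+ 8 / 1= 4150.49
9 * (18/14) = 11.57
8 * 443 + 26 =3570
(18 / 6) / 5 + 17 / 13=124 / 65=1.91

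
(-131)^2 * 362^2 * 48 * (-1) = -107944612032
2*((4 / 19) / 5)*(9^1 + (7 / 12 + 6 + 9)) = 118 / 57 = 2.07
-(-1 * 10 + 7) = 3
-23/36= -0.64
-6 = -6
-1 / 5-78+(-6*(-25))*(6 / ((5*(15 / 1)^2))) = -387 / 5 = -77.40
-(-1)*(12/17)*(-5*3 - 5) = -240/17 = -14.12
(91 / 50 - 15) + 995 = 49091 / 50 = 981.82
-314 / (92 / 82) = -6437 / 23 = -279.87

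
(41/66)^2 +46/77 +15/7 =95323/30492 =3.13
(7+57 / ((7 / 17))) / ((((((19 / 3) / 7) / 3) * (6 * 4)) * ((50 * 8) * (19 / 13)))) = 19851 / 577600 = 0.03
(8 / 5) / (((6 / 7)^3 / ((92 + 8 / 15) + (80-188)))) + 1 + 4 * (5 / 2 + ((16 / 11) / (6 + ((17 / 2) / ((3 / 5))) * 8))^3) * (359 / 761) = -395019556198117649 / 11763778341474225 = -33.58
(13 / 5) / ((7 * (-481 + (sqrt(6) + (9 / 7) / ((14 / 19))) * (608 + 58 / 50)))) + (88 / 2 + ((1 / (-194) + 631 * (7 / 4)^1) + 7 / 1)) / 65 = 1358122220 * sqrt(6) / 11331652587503 + 1015842115450543081 / 57156855651365132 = 17.77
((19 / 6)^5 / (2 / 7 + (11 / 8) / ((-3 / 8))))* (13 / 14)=-32189287 / 368064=-87.46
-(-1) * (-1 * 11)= -11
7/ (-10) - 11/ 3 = -131/ 30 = -4.37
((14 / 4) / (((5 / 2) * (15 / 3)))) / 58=7 / 1450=0.00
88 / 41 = 2.15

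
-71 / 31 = -2.29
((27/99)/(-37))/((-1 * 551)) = 3/224257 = 0.00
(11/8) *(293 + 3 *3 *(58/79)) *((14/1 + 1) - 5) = 1301795/316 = 4119.60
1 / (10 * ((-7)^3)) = -0.00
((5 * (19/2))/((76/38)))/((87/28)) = 665/87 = 7.64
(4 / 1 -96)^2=8464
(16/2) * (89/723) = 712/723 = 0.98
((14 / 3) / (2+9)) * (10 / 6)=70 / 99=0.71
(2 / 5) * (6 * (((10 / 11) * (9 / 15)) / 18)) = 4 / 55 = 0.07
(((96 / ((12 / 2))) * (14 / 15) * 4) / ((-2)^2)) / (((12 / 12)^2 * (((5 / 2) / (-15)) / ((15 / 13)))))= -1344 / 13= -103.38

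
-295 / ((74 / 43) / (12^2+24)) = -1065540 / 37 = -28798.38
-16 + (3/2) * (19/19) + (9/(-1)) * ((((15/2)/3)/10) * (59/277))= -16597/1108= -14.98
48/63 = 16/21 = 0.76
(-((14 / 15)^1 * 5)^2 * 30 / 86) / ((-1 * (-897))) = -980 / 115713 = -0.01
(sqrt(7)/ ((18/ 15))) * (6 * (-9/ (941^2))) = -45 * sqrt(7)/ 885481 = -0.00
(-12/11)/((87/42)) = -168/319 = -0.53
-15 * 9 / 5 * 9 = -243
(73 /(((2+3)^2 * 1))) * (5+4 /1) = 657 /25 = 26.28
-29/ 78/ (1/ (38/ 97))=-551/ 3783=-0.15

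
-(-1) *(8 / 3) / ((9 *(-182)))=-4 / 2457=-0.00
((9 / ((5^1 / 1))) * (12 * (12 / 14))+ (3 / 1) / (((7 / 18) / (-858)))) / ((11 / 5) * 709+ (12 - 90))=-7452 / 1673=-4.45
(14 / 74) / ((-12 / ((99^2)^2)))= -224139069 / 148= -1514453.17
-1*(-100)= 100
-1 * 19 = -19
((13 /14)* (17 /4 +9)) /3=689 /168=4.10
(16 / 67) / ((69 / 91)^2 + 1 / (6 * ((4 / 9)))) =1059968 / 4216377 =0.25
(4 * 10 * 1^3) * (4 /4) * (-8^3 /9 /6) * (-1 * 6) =20480 /9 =2275.56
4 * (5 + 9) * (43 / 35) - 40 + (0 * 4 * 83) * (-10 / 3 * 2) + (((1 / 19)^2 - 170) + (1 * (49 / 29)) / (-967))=-7147155468 / 50617615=-141.20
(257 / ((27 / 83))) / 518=21331 / 13986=1.53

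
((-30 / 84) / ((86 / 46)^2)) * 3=-7935 / 25886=-0.31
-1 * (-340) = 340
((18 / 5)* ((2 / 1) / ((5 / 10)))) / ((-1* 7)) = -72 / 35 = -2.06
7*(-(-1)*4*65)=1820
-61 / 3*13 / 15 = -793 / 45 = -17.62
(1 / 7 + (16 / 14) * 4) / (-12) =-11 / 28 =-0.39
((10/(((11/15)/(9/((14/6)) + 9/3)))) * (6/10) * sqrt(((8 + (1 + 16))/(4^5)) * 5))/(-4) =-675 * sqrt(5)/308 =-4.90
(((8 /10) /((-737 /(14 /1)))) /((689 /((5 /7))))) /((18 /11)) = -4 /415467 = -0.00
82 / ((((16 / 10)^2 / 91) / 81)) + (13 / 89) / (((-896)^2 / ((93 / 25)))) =236102.34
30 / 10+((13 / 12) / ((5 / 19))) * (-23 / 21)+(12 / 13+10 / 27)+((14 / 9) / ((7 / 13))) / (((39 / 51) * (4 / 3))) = 128651 / 49140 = 2.62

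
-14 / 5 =-2.80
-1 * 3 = -3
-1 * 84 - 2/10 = -421/5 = -84.20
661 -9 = 652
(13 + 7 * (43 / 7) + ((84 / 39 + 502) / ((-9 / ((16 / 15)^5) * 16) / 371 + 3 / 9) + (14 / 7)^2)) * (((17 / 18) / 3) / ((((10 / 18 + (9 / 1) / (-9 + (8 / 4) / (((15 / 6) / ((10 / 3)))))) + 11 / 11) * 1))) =25895524068866 / 1139408569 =22727.16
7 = 7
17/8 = 2.12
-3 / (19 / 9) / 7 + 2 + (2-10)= -825 / 133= -6.20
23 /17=1.35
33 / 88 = 3 / 8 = 0.38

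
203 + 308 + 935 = 1446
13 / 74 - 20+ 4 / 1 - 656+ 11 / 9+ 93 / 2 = -207826 / 333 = -624.10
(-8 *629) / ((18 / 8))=-20128 / 9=-2236.44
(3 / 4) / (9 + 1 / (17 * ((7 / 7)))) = 51 / 616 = 0.08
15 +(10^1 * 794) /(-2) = -3955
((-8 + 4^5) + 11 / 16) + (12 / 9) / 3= 146467 / 144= 1017.13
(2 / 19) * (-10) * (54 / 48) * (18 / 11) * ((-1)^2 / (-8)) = 405 / 1672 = 0.24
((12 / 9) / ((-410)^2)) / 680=1 / 85731000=0.00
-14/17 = -0.82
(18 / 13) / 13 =18 / 169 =0.11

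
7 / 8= 0.88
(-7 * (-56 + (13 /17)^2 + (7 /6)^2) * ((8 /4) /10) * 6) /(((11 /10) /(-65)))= -255882445 /9537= -26830.50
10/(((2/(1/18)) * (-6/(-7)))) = 35/108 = 0.32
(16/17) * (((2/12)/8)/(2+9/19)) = 19/2397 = 0.01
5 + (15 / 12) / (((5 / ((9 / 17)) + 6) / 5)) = 3005 / 556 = 5.40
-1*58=-58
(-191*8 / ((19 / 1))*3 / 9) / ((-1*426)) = 764 / 12141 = 0.06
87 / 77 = 1.13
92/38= 46/19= 2.42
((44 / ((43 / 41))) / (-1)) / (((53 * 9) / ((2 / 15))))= -0.01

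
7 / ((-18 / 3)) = -7 / 6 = -1.17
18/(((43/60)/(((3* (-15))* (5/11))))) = -243000/473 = -513.74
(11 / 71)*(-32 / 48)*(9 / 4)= -33 / 142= -0.23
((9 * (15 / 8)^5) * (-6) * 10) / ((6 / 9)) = -307546875 / 16384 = -18771.17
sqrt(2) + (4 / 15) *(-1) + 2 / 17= -38 / 255 + sqrt(2)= 1.27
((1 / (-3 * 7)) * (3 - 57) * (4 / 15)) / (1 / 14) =48 / 5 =9.60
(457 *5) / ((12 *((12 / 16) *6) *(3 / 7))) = 15995 / 162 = 98.73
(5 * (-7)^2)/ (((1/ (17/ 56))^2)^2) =417605/ 200704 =2.08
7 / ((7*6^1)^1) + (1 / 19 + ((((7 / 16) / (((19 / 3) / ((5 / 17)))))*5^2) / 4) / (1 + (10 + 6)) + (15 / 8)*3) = 6169355 / 1054272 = 5.85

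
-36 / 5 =-7.20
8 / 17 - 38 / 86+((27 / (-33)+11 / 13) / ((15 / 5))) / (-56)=125395 / 4390386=0.03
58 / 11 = 5.27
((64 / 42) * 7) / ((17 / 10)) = 320 / 51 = 6.27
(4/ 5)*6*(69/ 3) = 552/ 5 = 110.40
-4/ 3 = -1.33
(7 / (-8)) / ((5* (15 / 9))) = -21 / 200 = -0.10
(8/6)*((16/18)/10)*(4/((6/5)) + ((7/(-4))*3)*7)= -1604/405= -3.96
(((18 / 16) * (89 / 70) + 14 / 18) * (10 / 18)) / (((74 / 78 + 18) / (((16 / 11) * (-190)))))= -27488630 / 1536381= -17.89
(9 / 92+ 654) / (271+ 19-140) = 20059 / 4600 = 4.36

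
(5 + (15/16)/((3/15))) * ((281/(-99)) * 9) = -43555/176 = -247.47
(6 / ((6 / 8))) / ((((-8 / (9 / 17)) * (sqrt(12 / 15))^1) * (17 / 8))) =-36 * sqrt(5) / 289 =-0.28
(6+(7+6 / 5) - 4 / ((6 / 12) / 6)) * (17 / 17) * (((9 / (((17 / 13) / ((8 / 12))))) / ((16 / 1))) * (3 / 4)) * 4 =-19773 / 680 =-29.08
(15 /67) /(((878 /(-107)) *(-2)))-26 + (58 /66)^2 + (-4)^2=-1180537103 /128123028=-9.21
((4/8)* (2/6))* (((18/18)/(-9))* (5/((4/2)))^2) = -25/216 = -0.12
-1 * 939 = -939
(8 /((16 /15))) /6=5 /4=1.25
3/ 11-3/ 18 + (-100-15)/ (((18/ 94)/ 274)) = -32581319/ 198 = -164552.12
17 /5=3.40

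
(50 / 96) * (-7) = -175 / 48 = -3.65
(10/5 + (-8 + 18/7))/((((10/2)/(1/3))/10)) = -16/7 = -2.29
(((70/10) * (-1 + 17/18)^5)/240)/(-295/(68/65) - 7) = 119/2227914046080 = 0.00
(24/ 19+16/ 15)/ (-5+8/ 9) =-1992/ 3515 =-0.57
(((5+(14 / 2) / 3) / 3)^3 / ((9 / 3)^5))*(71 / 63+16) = 11489192 / 11160261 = 1.03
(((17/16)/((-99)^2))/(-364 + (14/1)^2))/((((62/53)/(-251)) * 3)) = 226151/4900186368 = 0.00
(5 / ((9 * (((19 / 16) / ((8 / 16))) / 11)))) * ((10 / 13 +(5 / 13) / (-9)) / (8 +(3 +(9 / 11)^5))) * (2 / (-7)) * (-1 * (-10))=-12046614800 / 25637509989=-0.47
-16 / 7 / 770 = -8 / 2695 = -0.00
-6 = -6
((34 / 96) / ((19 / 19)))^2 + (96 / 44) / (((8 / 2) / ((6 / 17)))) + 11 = 4876315 / 430848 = 11.32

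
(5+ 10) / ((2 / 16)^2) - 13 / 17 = 16307 / 17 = 959.24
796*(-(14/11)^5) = -428107904/161051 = -2658.21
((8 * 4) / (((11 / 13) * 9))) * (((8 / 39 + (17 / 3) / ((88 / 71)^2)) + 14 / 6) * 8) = 7522868 / 35937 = 209.33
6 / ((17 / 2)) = 12 / 17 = 0.71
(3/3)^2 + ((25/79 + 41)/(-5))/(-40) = 1.21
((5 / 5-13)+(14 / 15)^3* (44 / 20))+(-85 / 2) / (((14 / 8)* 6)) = -1684337 / 118125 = -14.26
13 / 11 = 1.18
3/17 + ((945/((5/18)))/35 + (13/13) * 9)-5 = 8617/85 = 101.38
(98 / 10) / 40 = 49 / 200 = 0.24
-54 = -54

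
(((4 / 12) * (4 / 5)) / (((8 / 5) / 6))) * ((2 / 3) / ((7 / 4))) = 8 / 21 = 0.38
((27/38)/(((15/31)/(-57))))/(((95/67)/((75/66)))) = -56079/836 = -67.08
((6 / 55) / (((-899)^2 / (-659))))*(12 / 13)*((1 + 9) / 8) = -11862 / 115572743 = -0.00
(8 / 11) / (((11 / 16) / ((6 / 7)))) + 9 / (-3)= -1773 / 847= -2.09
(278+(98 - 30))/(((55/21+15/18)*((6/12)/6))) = 174384/145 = 1202.65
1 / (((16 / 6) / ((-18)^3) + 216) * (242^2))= 2187 / 27665106524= 0.00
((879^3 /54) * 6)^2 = 5694403420935441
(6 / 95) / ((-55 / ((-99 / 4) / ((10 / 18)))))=243 / 4750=0.05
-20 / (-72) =5 / 18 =0.28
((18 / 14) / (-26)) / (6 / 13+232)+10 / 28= 15101 / 42308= 0.36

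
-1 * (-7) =7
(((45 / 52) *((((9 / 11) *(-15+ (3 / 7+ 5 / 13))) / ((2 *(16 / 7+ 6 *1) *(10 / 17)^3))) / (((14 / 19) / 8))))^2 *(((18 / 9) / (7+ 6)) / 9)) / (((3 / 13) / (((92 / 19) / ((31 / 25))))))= 302.39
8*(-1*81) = -648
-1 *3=-3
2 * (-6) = -12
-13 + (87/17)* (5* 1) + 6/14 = 1549/119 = 13.02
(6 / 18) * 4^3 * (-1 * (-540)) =11520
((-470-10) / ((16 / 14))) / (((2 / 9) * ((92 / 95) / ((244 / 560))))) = -156465 / 184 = -850.35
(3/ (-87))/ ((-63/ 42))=0.02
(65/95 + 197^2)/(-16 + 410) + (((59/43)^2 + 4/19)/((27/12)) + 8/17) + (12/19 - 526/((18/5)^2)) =59.95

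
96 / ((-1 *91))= -96 / 91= -1.05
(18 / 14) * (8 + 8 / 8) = 81 / 7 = 11.57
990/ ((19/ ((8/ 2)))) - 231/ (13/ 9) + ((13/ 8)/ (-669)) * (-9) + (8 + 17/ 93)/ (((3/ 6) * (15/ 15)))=2659021973/ 40980264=64.89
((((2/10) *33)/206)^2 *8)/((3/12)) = 8712/265225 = 0.03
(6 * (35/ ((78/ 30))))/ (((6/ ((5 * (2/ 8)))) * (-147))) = -0.11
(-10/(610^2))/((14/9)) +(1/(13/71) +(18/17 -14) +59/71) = -54346685779/8174069540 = -6.65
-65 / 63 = -1.03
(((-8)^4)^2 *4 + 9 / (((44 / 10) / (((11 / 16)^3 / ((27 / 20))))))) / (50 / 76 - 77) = -7834020405379 / 8911872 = -879054.41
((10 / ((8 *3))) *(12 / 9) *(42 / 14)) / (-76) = -5 / 228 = -0.02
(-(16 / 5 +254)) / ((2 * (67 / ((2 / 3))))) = -1286 / 1005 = -1.28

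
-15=-15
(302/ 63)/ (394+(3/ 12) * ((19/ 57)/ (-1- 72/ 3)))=30200/ 2482179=0.01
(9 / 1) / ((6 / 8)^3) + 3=24.33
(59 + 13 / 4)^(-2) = 16 / 62001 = 0.00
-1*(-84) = 84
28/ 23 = 1.22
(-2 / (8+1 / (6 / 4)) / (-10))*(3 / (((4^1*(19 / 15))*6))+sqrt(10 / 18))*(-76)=-38*sqrt(5) / 65-9 / 52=-1.48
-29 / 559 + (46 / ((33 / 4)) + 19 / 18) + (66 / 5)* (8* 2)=217.78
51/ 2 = 25.50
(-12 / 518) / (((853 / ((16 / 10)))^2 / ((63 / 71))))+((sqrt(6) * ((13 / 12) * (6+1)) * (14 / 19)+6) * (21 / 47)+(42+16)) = 4459 * sqrt(6) / 1786+136284876343468 / 2245928890525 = 66.80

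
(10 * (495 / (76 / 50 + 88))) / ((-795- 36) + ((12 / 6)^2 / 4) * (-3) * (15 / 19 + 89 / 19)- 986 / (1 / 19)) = -0.00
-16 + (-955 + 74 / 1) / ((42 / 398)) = -175655 / 21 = -8364.52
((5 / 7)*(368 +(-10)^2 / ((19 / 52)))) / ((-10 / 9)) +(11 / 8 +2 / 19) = -437337 / 1064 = -411.03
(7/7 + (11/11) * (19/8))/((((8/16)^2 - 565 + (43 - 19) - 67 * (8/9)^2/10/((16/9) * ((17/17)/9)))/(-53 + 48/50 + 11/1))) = 13851/56755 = 0.24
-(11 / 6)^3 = -1331 / 216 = -6.16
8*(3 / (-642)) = -4 / 107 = -0.04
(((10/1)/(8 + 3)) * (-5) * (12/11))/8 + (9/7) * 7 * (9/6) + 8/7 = 23755/1694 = 14.02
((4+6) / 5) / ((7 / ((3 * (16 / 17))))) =0.81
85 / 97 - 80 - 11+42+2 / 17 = -79162 / 1649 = -48.01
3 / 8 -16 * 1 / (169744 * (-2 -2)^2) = 63653 / 169744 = 0.37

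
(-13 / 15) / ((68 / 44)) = -143 / 255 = -0.56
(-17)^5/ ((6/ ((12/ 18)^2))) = -2839714/ 27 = -105174.59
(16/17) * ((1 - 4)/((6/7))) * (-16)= 896/17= 52.71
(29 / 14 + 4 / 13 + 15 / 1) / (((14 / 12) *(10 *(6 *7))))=3163 / 89180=0.04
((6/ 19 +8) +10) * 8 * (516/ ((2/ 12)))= 8619264/ 19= 453645.47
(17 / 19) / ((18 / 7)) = 119 / 342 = 0.35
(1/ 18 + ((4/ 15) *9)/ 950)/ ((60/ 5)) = 2483/ 513000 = 0.00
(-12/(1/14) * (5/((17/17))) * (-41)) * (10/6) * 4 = 229600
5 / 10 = 1 / 2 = 0.50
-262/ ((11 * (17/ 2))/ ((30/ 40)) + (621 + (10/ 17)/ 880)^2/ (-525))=307839100800/ 716594439089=0.43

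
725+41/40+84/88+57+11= 349791/440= 794.98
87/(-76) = -87/76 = -1.14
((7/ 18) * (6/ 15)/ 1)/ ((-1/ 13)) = -91/ 45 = -2.02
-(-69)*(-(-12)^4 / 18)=-79488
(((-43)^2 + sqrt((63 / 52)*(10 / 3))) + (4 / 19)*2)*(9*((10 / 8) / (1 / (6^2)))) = 405*sqrt(2730) / 26 + 14231295 / 19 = 749829.41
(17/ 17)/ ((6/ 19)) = 19/ 6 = 3.17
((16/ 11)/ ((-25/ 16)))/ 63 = -256/ 17325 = -0.01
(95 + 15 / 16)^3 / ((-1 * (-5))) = 723361075 / 4096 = 176601.82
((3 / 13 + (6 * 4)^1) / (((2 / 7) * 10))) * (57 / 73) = 25137 / 3796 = 6.62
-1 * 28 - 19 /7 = -215 /7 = -30.71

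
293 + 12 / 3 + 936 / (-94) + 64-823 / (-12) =236669 / 564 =419.63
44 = 44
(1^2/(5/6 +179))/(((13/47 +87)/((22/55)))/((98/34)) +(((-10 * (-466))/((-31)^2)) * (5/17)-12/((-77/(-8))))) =354741618/4840623817289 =0.00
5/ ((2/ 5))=25/ 2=12.50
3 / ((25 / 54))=162 / 25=6.48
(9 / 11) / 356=9 / 3916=0.00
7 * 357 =2499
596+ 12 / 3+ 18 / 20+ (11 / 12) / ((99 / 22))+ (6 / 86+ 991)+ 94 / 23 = 213124711 / 133515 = 1596.26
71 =71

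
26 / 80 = 13 / 40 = 0.32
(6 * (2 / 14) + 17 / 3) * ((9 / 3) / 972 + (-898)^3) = -32143605355159 / 6804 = -4724221833.50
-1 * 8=-8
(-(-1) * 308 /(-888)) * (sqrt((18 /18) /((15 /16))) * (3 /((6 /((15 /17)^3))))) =-5775 * sqrt(15) /181781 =-0.12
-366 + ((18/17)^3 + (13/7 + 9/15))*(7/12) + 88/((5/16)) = -82.27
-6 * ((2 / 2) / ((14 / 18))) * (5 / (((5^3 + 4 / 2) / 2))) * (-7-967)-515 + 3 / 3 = 69014 / 889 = 77.63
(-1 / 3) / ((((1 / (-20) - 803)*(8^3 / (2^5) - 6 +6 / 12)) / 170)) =6800 / 1011843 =0.01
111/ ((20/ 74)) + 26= 4367/ 10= 436.70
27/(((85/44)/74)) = 87912/85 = 1034.26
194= 194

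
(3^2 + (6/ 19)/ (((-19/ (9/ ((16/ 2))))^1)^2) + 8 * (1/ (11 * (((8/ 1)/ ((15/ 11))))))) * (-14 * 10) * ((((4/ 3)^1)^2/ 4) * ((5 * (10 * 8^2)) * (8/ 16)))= -2261878780000/ 2489817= -908451.82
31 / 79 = 0.39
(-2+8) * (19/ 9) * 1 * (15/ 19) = 10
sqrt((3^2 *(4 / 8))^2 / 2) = 9 *sqrt(2) / 4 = 3.18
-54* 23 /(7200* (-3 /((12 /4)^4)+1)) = -1863 /10400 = -0.18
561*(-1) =-561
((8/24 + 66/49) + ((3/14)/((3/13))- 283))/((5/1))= -56.08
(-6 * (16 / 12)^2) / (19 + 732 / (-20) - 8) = 5 / 12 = 0.42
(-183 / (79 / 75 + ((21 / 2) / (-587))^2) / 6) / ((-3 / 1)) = 1050935450 / 108916879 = 9.65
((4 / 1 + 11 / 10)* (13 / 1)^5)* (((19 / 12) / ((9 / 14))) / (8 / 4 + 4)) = 839493473 / 1080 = 777308.77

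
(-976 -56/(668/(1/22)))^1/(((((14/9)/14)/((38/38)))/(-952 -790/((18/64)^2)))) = 96089960.94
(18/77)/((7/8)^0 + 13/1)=9/539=0.02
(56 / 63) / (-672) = -1 / 756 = -0.00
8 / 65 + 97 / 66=6833 / 4290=1.59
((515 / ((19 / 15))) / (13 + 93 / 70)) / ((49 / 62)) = 4789500 / 133399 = 35.90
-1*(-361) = 361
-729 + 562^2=315115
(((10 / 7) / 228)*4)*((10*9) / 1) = 300 / 133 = 2.26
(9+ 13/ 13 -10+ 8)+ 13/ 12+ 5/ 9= 347/ 36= 9.64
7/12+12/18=5/4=1.25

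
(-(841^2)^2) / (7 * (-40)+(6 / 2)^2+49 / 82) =1850007029.40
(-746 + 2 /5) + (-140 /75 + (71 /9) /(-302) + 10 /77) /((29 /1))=-22628172803 /30346470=-745.66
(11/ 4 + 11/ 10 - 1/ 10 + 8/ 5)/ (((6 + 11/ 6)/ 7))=2247/ 470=4.78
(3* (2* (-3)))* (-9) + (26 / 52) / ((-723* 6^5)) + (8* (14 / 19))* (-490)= -582466661011 / 213637824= -2726.42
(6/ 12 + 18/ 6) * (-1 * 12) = -42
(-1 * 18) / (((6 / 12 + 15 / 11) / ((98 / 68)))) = -9702 / 697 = -13.92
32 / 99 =0.32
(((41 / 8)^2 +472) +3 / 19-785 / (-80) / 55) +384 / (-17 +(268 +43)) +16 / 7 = 1645749233 / 3277120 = 502.19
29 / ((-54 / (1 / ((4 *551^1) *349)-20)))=5127973 / 477432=10.74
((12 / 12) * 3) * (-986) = -2958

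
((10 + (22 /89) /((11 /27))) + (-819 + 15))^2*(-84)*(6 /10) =-1256485745088 /39605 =-31725432.27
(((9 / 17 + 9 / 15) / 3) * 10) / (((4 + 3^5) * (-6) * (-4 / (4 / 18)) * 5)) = 16 / 566865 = 0.00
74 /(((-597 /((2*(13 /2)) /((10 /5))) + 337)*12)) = 481 /19122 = 0.03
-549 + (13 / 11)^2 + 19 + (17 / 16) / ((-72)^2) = -5305179127 / 10036224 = -528.60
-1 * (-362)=362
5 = 5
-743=-743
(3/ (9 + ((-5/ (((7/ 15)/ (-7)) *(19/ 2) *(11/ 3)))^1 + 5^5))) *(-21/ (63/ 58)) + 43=14086243/ 327728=42.98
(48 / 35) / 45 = 16 / 525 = 0.03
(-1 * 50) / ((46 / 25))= -625 / 23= -27.17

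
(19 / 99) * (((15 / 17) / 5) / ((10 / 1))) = 19 / 5610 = 0.00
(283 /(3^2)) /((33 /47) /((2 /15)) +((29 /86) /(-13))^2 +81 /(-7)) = -116376673868 /23334215841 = -4.99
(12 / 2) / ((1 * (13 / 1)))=6 / 13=0.46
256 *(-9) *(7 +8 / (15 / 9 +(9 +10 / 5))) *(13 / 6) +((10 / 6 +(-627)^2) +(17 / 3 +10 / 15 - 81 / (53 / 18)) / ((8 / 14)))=1429926975 / 4028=354996.77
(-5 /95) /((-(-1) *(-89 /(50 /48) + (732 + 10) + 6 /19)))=-25 /312016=-0.00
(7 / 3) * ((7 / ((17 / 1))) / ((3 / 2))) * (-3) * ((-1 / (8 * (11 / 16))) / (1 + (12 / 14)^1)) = 1372 / 7293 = 0.19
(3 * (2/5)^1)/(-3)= -2/5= -0.40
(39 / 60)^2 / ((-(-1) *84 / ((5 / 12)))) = 169 / 80640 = 0.00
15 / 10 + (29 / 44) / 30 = 2009 / 1320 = 1.52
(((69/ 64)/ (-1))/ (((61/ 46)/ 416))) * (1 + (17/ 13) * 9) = -263442/ 61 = -4318.72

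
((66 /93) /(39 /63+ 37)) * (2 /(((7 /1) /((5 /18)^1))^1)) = 11 /7347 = 0.00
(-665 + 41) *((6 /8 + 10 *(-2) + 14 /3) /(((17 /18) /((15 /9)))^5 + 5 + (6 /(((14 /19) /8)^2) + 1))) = 10835370000000 /849354572993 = 12.76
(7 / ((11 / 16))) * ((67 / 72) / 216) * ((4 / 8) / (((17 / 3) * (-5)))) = -469 / 605880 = -0.00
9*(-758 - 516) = -11466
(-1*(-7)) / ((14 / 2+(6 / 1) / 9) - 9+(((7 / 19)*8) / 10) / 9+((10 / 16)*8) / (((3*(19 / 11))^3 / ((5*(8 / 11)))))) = -5.98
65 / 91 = 5 / 7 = 0.71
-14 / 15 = -0.93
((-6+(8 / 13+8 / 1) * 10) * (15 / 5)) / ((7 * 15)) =1042 / 455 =2.29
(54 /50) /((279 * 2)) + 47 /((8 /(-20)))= -91061 /775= -117.50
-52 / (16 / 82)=-533 / 2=-266.50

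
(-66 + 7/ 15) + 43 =-338/ 15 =-22.53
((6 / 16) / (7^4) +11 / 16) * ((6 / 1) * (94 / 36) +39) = 1083097 / 28812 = 37.59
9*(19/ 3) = 57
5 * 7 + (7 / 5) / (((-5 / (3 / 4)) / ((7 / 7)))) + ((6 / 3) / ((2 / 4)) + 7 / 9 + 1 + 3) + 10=48211 / 900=53.57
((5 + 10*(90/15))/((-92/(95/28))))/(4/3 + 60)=-18525/473984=-0.04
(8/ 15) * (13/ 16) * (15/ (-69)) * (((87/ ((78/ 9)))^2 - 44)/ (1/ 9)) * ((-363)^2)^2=-1999027538601291/ 2392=-835713853930.31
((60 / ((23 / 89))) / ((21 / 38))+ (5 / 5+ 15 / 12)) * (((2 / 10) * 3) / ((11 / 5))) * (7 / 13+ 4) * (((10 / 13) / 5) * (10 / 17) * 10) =2407279650 / 5088083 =473.12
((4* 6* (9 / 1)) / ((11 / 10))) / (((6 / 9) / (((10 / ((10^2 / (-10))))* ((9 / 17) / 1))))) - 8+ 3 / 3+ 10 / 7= -161.51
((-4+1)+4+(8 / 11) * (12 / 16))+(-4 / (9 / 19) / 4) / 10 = 1321 / 990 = 1.33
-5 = -5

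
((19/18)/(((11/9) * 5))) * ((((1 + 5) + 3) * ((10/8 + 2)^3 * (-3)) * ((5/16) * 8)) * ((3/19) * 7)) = -1245699/2816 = -442.36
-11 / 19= -0.58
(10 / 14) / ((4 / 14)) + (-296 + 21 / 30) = -1464 / 5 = -292.80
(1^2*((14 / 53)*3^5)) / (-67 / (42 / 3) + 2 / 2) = -16.96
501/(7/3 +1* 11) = 1503/40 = 37.58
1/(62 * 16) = 1/992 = 0.00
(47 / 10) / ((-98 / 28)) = -47 / 35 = -1.34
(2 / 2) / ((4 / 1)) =1 / 4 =0.25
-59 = -59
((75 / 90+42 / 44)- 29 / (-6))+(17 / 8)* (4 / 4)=2309 / 264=8.75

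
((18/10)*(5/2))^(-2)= 4/81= 0.05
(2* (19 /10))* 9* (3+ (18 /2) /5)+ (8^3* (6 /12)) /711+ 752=16291144 /17775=916.52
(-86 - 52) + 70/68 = -4657/34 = -136.97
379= 379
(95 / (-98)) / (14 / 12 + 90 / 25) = -1425 / 7007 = -0.20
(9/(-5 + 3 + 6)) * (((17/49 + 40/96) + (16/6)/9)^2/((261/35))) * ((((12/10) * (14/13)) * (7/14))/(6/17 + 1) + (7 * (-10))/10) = -6260715319/2831879232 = -2.21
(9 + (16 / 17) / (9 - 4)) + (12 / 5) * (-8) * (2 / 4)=-7 / 17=-0.41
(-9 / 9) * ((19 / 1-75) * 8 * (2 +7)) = 4032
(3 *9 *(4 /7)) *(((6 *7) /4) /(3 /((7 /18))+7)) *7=7938 /103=77.07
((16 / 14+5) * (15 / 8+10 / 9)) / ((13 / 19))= 175655 / 6552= 26.81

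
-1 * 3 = -3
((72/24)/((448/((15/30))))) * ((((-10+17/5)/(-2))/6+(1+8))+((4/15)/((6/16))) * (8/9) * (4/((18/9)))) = 17519/483840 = 0.04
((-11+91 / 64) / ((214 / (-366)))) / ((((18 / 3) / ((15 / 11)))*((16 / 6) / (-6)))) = -5048055 / 602624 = -8.38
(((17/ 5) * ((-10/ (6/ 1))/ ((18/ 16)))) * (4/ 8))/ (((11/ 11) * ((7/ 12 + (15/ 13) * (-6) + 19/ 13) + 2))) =3536/ 4041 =0.88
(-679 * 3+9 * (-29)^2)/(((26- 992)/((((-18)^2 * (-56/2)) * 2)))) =2389824/23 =103905.39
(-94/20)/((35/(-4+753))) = -5029/50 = -100.58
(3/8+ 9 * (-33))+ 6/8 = -2367/8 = -295.88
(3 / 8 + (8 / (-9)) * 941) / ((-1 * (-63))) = -60197 / 4536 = -13.27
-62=-62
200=200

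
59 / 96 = 0.61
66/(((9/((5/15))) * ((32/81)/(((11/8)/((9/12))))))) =363/32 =11.34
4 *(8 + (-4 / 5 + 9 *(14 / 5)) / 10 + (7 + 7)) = 2444 / 25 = 97.76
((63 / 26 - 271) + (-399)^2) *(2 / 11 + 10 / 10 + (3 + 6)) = 231405608 / 143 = 1618221.03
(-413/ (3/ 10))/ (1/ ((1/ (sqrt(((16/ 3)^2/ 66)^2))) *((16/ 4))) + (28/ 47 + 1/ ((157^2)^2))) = -11675667370564890/ 5966368847779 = -1956.91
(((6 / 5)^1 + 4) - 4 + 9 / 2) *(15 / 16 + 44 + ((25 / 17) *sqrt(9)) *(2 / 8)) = 262.43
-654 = -654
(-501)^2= 251001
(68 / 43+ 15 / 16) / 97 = 1733 / 66736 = 0.03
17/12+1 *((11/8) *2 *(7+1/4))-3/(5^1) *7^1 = 4117/240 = 17.15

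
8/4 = 2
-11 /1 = -11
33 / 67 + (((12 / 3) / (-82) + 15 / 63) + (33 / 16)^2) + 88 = 1372463383 / 14767872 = 92.94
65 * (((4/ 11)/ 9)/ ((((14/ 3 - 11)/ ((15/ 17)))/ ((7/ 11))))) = -9100/ 39083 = -0.23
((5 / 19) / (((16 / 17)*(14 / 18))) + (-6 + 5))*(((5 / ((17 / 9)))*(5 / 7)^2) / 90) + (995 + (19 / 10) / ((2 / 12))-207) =14170185881 / 17726240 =799.39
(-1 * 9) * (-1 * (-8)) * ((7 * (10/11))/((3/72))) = -120960/11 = -10996.36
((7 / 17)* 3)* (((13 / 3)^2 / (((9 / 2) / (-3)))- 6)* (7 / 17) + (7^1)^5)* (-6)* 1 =-107952782 / 867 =-124513.01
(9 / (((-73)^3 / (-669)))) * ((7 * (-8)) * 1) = -337176 / 389017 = -0.87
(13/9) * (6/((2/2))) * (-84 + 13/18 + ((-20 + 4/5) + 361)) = 302471/135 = 2240.53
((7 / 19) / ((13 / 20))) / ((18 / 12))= 280 / 741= 0.38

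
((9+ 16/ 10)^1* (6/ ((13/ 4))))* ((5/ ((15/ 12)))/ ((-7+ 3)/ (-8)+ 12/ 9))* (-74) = -2259072/ 715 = -3159.54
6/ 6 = 1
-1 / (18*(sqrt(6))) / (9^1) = -sqrt(6) / 972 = -0.00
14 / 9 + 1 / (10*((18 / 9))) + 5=1189 / 180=6.61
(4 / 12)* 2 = 2 / 3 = 0.67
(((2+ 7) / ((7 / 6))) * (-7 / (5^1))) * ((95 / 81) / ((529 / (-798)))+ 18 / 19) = 446072 / 50255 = 8.88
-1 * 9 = -9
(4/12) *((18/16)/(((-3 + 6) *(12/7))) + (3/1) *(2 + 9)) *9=3189/32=99.66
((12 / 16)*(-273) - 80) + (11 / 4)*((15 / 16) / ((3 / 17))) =-17289 / 64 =-270.14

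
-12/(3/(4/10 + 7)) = -148/5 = -29.60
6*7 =42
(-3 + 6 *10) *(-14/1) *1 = -798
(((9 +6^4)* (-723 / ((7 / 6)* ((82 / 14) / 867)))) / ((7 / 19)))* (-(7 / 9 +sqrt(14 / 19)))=10361681730 / 41 +4908165030* sqrt(266) / 287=531642931.11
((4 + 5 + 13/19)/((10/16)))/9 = 1472/855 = 1.72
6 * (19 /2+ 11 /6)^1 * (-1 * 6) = -408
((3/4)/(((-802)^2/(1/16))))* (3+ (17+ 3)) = 69/41165056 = 0.00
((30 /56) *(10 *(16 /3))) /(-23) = -200 /161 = -1.24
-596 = -596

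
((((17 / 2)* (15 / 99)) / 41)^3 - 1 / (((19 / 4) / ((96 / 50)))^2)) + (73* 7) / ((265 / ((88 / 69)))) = 12512170210044947119 / 5449721409523215000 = 2.30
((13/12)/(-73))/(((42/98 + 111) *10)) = -7/525600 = -0.00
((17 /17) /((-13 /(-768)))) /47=768 /611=1.26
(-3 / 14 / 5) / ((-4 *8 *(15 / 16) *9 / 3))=1 / 2100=0.00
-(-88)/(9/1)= 88/9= 9.78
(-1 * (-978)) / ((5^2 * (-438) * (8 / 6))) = -489 / 7300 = -0.07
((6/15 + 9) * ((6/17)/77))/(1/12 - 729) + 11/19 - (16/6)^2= -63947840119/9789598665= -6.53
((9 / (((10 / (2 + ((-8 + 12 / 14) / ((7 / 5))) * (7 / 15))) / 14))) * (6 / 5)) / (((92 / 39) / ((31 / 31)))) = -1404 / 575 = -2.44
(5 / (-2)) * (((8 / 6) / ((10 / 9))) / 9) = -1 / 3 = -0.33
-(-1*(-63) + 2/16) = -505/8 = -63.12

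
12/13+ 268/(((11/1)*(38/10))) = 19928/2717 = 7.33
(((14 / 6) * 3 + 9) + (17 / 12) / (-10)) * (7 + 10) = 32351 / 120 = 269.59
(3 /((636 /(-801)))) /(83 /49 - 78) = 39249 /792668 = 0.05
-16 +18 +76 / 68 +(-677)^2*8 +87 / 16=997326231 / 272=3666640.56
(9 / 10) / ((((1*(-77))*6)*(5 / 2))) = -0.00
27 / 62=0.44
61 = 61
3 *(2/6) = 1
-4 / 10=-2 / 5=-0.40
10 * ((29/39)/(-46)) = -145/897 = -0.16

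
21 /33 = 0.64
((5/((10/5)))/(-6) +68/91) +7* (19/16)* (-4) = -8987/273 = -32.92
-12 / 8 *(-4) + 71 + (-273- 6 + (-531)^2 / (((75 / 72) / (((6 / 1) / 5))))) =40577134 / 125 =324617.07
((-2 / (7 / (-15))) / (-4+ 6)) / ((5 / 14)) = 6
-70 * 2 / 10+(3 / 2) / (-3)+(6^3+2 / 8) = 807 / 4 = 201.75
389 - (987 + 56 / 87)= -52082 / 87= -598.64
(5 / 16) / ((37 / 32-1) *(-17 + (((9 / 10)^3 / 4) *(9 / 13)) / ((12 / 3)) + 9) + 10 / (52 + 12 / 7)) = -19552000 / 66251633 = -0.30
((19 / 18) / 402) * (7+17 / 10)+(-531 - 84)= -614.98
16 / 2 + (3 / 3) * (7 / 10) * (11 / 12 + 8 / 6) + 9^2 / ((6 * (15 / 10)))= 743 / 40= 18.58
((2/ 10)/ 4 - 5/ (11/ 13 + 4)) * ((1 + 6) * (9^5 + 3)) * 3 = -6087277/ 5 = -1217455.40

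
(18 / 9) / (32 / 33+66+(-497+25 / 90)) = -396 / 85091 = -0.00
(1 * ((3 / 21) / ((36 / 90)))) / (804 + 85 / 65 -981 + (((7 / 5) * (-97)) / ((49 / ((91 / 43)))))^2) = -3004625 / 1188688578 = -0.00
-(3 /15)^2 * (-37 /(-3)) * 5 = -37 /15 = -2.47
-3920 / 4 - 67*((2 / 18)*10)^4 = -7099780 / 6561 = -1082.12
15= 15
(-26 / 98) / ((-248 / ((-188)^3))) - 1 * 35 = -10850757 / 1519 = -7143.36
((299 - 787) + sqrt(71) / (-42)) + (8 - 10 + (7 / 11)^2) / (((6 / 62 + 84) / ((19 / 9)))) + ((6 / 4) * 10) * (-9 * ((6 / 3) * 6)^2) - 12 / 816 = -3847181992451 / 193053564 - sqrt(71) / 42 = -19928.26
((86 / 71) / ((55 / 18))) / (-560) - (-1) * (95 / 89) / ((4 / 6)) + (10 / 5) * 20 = 41.60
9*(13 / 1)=117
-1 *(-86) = 86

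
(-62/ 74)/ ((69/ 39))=-403/ 851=-0.47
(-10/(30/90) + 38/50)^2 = 534361/625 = 854.98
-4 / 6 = -0.67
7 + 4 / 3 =25 / 3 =8.33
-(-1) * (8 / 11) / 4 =2 / 11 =0.18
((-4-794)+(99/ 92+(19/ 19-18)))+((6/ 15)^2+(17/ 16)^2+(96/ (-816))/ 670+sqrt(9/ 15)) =-136247064787/ 167660800+sqrt(15)/ 5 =-811.86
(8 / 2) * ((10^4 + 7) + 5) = 40048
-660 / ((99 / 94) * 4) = -470 / 3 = -156.67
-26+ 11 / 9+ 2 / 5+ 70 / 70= -1052 / 45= -23.38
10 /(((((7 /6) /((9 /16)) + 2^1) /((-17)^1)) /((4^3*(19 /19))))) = -29376 /11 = -2670.55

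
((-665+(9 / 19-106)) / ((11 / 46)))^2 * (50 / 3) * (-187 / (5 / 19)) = -25699547904000 / 209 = -122964344038.28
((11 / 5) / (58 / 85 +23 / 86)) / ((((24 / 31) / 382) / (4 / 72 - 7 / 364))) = 809382937 / 19495944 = 41.52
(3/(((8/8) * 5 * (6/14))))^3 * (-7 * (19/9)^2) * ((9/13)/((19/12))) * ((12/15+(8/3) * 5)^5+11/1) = -78143620404241532/3701953125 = -21108754.69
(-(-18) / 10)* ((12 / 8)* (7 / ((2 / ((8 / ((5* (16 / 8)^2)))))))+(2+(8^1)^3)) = 46449 / 50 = 928.98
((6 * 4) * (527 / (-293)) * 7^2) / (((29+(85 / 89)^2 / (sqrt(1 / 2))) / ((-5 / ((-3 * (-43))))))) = 268489107376840 / 94783759058167 - 8444744441000 * sqrt(2) / 94783759058167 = 2.71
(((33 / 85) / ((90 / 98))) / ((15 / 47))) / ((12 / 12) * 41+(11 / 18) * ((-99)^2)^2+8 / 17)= 50666 / 2245394759625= 0.00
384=384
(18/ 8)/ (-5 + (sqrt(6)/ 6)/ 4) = -1080/ 2399 -9 *sqrt(6)/ 2399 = -0.46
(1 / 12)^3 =1 / 1728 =0.00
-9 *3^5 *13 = -28431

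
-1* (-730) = 730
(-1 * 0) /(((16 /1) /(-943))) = 0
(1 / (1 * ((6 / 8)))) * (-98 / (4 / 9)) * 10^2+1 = -29399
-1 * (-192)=192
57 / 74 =0.77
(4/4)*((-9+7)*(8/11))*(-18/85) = 288/935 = 0.31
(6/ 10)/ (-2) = -3/ 10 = -0.30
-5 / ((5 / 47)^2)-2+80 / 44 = -441.98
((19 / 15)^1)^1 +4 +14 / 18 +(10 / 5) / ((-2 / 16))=-448 / 45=-9.96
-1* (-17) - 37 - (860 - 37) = -843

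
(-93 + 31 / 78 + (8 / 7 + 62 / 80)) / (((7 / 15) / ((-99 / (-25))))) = -98037423 / 127400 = -769.52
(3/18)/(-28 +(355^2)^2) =1/95293803582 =0.00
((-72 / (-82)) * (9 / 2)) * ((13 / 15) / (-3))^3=-4394 / 46125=-0.10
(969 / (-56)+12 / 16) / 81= -103 / 504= -0.20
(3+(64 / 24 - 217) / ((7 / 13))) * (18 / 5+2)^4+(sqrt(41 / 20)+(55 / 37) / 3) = -8984268947 / 23125+sqrt(205) / 10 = -388507.50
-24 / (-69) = 8 / 23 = 0.35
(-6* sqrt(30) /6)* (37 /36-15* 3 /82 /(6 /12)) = 103* sqrt(30) /1476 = 0.38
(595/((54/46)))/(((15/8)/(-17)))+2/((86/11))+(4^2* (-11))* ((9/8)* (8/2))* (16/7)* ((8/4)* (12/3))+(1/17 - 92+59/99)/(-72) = -115964252959/6078996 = -19076.22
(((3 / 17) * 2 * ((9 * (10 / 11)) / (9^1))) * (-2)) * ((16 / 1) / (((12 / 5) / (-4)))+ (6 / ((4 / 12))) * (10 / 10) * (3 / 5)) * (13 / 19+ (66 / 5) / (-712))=630364 / 93005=6.78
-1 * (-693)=693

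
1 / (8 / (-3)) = -3 / 8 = -0.38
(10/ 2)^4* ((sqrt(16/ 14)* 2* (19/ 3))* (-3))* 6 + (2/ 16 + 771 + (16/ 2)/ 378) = 1165973/ 1512 - 285000* sqrt(14)/ 7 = -151567.76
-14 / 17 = -0.82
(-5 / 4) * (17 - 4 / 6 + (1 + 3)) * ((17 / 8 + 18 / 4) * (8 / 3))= -16165 / 36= -449.03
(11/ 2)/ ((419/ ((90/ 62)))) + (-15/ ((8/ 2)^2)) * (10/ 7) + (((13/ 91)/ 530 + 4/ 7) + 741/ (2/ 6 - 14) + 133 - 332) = -2007116359079/ 7903027160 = -253.97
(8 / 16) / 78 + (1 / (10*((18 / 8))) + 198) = 198.05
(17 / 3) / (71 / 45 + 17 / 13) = 3315 / 1688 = 1.96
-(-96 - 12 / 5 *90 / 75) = 2472 / 25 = 98.88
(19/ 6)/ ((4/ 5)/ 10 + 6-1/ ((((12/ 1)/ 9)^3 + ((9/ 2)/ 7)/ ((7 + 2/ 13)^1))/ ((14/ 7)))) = 13693775/ 22776648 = 0.60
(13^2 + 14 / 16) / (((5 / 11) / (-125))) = -373725 / 8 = -46715.62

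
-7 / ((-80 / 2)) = 7 / 40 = 0.18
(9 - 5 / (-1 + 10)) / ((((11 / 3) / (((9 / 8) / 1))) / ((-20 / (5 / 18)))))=-2052 / 11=-186.55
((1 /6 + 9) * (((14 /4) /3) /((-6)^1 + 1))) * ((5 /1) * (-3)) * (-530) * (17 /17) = -102025 /6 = -17004.17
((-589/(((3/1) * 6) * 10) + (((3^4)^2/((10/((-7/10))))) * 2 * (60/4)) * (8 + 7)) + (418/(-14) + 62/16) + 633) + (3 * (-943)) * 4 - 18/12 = -547810841/2520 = -217385.25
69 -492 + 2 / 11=-4651 / 11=-422.82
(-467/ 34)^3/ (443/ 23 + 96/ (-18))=-7027481847/ 37771144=-186.05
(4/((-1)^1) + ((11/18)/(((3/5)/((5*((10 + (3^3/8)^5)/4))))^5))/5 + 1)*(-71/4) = -1038739004356035548204929811644498152502022491/676843716479281665301096169472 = -1534680723283085.36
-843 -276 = -1119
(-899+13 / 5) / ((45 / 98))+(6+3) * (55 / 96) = -1557603 / 800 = -1947.00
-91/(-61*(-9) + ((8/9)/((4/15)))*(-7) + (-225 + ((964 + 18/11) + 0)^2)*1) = -33033/338589794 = -0.00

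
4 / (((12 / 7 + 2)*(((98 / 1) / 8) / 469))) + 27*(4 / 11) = 7300 / 143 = 51.05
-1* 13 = -13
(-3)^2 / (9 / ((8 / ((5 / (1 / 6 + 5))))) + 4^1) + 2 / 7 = 9074 / 4417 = 2.05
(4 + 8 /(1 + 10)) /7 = 52 /77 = 0.68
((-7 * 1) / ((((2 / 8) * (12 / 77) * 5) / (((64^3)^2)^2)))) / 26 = -6526552651965996846620.88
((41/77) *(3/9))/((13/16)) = 656/3003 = 0.22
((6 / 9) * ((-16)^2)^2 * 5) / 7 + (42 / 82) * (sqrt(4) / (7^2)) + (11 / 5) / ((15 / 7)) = 223922183 / 7175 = 31208.67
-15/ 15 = -1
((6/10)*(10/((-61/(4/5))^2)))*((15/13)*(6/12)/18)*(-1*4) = -32/241865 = -0.00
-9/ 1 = -9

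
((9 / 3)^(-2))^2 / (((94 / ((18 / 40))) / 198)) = 11 / 940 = 0.01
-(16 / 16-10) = 9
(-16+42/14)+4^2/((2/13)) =91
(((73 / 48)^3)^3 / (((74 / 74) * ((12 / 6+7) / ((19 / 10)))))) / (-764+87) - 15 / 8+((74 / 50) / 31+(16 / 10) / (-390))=-306378279896632940973941 / 166064715188779194777600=-1.84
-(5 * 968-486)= -4354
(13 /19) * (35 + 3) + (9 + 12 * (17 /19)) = 869 /19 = 45.74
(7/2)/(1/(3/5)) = 21/10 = 2.10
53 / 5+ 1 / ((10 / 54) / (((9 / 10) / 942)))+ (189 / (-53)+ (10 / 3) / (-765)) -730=-276124932073 / 381933900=-722.97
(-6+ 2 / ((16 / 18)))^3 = -3375 / 64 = -52.73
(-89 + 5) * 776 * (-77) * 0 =0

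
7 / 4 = 1.75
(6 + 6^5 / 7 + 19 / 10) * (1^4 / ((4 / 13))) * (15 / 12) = 1018069 / 224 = 4544.95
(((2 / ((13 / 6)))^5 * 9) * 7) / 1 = 42.22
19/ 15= 1.27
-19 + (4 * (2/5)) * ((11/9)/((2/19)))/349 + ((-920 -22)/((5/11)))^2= 337250961409/78525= 4294822.81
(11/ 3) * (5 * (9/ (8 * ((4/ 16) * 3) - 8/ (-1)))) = 165/ 14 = 11.79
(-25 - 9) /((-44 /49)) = 833 /22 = 37.86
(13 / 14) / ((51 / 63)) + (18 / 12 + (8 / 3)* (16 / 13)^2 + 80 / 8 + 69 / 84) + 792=195360169 / 241332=809.51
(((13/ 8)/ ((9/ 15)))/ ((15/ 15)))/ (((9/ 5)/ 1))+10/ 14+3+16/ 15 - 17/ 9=33239/ 7560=4.40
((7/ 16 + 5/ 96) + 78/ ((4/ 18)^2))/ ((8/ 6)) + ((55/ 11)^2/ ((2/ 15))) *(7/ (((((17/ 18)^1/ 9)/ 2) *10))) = 8021743/ 2176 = 3686.46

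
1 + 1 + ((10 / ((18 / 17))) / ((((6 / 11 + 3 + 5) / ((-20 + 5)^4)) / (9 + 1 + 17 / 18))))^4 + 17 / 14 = 1229502617153374832820920440946935 / 8744388352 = 140604759036367056450344.70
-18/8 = -9/4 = -2.25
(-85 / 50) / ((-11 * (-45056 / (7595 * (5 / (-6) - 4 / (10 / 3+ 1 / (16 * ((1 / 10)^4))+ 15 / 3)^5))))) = 399626902981268824967 / 18407914229760000000000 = 0.02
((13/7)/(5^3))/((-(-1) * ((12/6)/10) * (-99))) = -13/17325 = -0.00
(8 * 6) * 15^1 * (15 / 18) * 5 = 3000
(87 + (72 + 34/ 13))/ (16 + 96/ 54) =18909/ 2080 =9.09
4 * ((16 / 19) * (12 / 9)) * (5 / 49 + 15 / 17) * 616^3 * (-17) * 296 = -296409135841280 / 57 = -5200160277917.19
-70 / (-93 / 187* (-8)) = -6545 / 372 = -17.59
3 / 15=1 / 5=0.20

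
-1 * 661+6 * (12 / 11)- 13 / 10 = -72133 / 110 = -655.75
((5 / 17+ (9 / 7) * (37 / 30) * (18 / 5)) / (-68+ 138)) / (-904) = -8929 / 94129000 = -0.00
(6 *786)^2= 22240656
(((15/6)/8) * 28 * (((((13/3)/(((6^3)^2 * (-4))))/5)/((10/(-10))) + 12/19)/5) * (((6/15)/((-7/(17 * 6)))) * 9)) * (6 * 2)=-571073639/820800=-695.75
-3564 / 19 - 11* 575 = -6512.58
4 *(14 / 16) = 7 / 2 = 3.50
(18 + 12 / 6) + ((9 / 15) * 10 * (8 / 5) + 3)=163 / 5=32.60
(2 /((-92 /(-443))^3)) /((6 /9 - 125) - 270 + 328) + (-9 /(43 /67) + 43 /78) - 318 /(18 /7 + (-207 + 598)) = -6316733558909647 /357965546446560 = -17.65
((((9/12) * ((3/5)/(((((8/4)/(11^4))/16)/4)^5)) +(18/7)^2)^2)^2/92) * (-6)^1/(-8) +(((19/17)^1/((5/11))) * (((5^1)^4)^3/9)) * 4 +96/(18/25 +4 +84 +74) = 124365499351498441921372056128434873510846149220809203732456068303666528699991351680248602806380929340085157459180145526433092/1432722389529375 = 86803626620472092084518710000000000000000000000000000000000000000000000000000000000000000000000000000000000000.00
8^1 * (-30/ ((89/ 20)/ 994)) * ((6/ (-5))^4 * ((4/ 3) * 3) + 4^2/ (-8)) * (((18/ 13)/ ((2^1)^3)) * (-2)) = 3378582144/ 28925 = 116804.91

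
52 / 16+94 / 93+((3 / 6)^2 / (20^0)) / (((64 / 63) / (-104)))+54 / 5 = -10.53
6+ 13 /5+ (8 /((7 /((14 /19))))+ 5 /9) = 8548 /855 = 10.00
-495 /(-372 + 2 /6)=297 /223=1.33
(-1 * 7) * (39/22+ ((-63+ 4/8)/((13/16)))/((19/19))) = 150451/286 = 526.05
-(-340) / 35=68 / 7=9.71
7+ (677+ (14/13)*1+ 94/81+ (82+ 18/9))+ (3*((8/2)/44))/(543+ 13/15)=72782949665/94494114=770.24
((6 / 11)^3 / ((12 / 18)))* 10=3240 / 1331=2.43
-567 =-567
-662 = -662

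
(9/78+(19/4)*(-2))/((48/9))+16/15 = -1081/1560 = -0.69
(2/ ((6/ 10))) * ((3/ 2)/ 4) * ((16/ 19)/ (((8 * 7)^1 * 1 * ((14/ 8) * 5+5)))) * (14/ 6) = 2/ 627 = 0.00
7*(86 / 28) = 43 / 2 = 21.50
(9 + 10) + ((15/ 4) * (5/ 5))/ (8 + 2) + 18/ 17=2779/ 136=20.43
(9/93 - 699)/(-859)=21666/26629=0.81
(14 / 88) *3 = 21 / 44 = 0.48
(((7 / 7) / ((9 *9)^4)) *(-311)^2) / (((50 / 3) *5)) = 0.00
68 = 68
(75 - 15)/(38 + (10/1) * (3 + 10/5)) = 15/22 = 0.68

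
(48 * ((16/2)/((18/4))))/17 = 256/51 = 5.02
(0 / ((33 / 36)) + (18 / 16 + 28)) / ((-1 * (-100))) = 233 / 800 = 0.29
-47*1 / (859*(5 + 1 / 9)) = -423 / 39514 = -0.01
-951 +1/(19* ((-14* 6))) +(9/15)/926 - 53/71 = -249668355151/262326540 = -951.75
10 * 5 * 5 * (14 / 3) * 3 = 3500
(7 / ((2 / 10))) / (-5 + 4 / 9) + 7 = -28 / 41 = -0.68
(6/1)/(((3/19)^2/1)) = 722/3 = 240.67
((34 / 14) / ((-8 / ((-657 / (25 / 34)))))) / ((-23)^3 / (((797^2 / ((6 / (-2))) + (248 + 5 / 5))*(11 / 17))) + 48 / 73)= 5374175792821 / 14789198550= 363.39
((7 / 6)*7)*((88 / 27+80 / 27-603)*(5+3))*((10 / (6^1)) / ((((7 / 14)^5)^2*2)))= -2694952960 / 81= -33271024.20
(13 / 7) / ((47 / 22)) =286 / 329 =0.87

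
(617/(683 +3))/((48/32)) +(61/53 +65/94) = 12519085/5126478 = 2.44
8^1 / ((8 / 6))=6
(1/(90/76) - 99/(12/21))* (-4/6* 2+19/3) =-31033/36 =-862.03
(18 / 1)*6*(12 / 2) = 648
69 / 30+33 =353 / 10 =35.30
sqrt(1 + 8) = 3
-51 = -51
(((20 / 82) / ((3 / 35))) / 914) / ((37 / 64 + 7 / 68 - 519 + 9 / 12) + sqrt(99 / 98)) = -1751212568000 / 291131160190753689 - 725043200* sqrt(22) / 291131160190753689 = -0.00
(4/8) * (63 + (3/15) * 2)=317/10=31.70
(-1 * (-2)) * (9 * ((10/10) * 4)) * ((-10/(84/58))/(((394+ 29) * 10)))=-0.12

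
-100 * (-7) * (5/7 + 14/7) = 1900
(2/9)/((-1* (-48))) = 1/216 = 0.00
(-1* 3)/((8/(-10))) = 15/4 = 3.75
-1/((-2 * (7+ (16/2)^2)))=1/142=0.01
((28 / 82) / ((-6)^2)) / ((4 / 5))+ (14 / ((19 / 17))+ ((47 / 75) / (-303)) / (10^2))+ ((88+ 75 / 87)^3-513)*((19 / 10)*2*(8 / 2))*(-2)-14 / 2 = -1840646753607830965289 / 86350595895000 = -21315970.49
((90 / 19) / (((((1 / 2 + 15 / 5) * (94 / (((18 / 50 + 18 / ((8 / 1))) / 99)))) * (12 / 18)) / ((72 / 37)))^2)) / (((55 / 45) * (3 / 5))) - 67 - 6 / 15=-6314323139073679 / 93684320062025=-67.40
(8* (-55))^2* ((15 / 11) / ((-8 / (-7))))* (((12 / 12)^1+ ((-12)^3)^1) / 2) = -199468500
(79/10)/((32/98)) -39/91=26617/1120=23.77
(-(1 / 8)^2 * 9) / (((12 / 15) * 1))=-45 / 256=-0.18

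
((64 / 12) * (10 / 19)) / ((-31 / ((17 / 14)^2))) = -11560 / 86583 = -0.13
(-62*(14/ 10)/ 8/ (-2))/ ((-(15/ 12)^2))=-434/ 125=-3.47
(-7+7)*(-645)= 0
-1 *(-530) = 530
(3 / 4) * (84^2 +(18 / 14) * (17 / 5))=741339 / 140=5295.28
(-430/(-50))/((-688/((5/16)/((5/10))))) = -1/128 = -0.01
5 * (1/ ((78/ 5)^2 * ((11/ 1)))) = 0.00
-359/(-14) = 359/14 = 25.64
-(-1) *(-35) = -35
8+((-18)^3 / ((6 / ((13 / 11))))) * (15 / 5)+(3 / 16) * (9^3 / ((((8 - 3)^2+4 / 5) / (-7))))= -26300825 / 7568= -3475.27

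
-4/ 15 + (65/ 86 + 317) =409561/ 1290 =317.49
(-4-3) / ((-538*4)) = 7 / 2152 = 0.00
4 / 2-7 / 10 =13 / 10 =1.30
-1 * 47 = -47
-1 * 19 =-19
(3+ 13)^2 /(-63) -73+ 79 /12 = -17761 /252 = -70.48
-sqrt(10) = -3.16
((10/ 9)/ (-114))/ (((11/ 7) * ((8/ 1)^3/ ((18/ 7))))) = -5/ 160512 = -0.00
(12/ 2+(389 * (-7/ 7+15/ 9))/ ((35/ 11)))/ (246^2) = 0.00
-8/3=-2.67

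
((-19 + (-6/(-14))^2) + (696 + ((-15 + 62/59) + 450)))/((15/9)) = 9655083/14455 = 667.94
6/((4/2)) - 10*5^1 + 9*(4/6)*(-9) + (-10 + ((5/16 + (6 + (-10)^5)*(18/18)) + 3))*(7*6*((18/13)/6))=-100811197/104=-969338.43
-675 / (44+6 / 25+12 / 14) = -118125 / 7892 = -14.97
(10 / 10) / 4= 1 / 4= 0.25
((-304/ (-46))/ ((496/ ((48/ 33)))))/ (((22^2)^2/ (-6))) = -57/ 114829363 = -0.00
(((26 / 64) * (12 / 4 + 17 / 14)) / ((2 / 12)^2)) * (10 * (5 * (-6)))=-517725 / 28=-18490.18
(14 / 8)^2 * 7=343 / 16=21.44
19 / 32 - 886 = -28333 / 32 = -885.41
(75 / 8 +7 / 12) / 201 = 239 / 4824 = 0.05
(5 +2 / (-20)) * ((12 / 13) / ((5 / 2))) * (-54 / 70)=-2268 / 1625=-1.40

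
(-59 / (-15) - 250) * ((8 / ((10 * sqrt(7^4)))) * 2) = -29528 / 3675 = -8.03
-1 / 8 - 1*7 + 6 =-9 / 8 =-1.12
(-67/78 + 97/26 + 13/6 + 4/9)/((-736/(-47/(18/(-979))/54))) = -59034679/167401728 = -0.35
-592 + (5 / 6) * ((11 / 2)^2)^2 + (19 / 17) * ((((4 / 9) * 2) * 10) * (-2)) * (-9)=570181 / 1632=349.38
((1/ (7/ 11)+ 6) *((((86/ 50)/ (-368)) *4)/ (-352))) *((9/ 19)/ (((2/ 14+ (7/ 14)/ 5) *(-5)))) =-20511/ 130750400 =-0.00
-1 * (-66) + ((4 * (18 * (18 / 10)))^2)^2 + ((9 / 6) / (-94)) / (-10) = 66296098335591 / 235000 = 282111056.75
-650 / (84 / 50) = -8125 / 21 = -386.90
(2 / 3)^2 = 4 / 9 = 0.44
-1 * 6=-6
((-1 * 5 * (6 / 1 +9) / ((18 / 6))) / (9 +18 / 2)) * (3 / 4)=-25 / 24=-1.04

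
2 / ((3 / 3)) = 2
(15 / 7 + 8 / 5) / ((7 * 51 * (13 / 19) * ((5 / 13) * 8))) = 2489 / 499800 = 0.00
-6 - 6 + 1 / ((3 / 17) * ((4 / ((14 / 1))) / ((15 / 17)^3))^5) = 2388570453144891215139 / 5388090449900829728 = 443.31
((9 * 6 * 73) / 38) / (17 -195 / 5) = -1971 / 418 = -4.72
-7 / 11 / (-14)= 1 / 22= 0.05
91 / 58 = 1.57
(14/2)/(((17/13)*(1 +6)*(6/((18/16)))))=0.14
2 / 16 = 0.12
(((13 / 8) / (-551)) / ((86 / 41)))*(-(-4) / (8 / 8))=-533 / 94772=-0.01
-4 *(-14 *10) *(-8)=-4480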